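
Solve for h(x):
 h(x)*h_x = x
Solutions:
 h(x) = -sqrt(C1 + x^2)
 h(x) = sqrt(C1 + x^2)


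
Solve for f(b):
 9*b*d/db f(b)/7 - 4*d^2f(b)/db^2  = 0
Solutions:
 f(b) = C1 + C2*erfi(3*sqrt(14)*b/28)


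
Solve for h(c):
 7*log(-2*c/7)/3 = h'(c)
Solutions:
 h(c) = C1 + 7*c*log(-c)/3 + 7*c*(-log(7) - 1 + log(2))/3


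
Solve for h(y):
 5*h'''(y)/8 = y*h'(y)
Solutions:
 h(y) = C1 + Integral(C2*airyai(2*5^(2/3)*y/5) + C3*airybi(2*5^(2/3)*y/5), y)


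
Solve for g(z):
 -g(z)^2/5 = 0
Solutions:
 g(z) = 0


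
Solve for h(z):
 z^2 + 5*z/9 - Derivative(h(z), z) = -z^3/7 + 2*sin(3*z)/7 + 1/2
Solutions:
 h(z) = C1 + z^4/28 + z^3/3 + 5*z^2/18 - z/2 + 2*cos(3*z)/21


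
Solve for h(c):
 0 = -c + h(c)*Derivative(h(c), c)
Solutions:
 h(c) = -sqrt(C1 + c^2)
 h(c) = sqrt(C1 + c^2)


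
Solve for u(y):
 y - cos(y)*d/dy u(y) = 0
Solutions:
 u(y) = C1 + Integral(y/cos(y), y)


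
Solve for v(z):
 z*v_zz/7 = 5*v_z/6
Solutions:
 v(z) = C1 + C2*z^(41/6)


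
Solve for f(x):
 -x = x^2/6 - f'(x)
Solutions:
 f(x) = C1 + x^3/18 + x^2/2


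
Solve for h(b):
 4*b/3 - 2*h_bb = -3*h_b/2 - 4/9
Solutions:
 h(b) = C1 + C2*exp(3*b/4) - 4*b^2/9 - 40*b/27


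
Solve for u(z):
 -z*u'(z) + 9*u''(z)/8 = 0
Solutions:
 u(z) = C1 + C2*erfi(2*z/3)


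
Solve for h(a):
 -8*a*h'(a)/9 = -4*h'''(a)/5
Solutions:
 h(a) = C1 + Integral(C2*airyai(30^(1/3)*a/3) + C3*airybi(30^(1/3)*a/3), a)


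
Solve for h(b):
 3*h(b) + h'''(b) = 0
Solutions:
 h(b) = C3*exp(-3^(1/3)*b) + (C1*sin(3^(5/6)*b/2) + C2*cos(3^(5/6)*b/2))*exp(3^(1/3)*b/2)


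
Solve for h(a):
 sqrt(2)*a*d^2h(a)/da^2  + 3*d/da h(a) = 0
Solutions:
 h(a) = C1 + C2*a^(1 - 3*sqrt(2)/2)


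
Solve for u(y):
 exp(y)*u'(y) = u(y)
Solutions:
 u(y) = C1*exp(-exp(-y))


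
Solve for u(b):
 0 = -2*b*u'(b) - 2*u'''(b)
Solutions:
 u(b) = C1 + Integral(C2*airyai(-b) + C3*airybi(-b), b)


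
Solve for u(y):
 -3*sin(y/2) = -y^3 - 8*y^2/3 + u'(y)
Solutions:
 u(y) = C1 + y^4/4 + 8*y^3/9 + 6*cos(y/2)


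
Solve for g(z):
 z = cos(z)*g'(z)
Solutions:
 g(z) = C1 + Integral(z/cos(z), z)


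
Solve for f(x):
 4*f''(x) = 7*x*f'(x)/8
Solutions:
 f(x) = C1 + C2*erfi(sqrt(7)*x/8)


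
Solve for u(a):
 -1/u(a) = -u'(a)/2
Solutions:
 u(a) = -sqrt(C1 + 4*a)
 u(a) = sqrt(C1 + 4*a)


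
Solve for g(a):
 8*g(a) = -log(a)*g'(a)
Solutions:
 g(a) = C1*exp(-8*li(a))


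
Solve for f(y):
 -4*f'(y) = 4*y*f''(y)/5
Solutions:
 f(y) = C1 + C2/y^4


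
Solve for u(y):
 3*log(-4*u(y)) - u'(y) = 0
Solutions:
 -Integral(1/(log(-_y) + 2*log(2)), (_y, u(y)))/3 = C1 - y


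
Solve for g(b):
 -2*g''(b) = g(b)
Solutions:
 g(b) = C1*sin(sqrt(2)*b/2) + C2*cos(sqrt(2)*b/2)


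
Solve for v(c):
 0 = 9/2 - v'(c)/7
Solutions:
 v(c) = C1 + 63*c/2


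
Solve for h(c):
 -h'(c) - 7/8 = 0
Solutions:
 h(c) = C1 - 7*c/8


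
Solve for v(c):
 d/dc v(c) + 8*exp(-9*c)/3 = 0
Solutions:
 v(c) = C1 + 8*exp(-9*c)/27


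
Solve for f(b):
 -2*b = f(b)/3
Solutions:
 f(b) = -6*b


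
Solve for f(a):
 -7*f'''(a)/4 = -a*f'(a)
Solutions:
 f(a) = C1 + Integral(C2*airyai(14^(2/3)*a/7) + C3*airybi(14^(2/3)*a/7), a)


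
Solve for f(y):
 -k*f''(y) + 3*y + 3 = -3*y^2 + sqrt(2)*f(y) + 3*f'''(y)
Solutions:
 f(y) = C1*exp(-y*(2*2^(1/3)*k^2/(2*k^3 + sqrt(-4*k^6 + (2*k^3 + 243*sqrt(2))^2) + 243*sqrt(2))^(1/3) + 2*k + 2^(2/3)*(2*k^3 + sqrt(-4*k^6 + (2*k^3 + 243*sqrt(2))^2) + 243*sqrt(2))^(1/3))/18) + C2*exp(y*(-8*2^(1/3)*k^2/((-1 + sqrt(3)*I)*(2*k^3 + sqrt(-4*k^6 + (2*k^3 + 243*sqrt(2))^2) + 243*sqrt(2))^(1/3)) - 4*k + 2^(2/3)*(2*k^3 + sqrt(-4*k^6 + (2*k^3 + 243*sqrt(2))^2) + 243*sqrt(2))^(1/3) - 2^(2/3)*sqrt(3)*I*(2*k^3 + sqrt(-4*k^6 + (2*k^3 + 243*sqrt(2))^2) + 243*sqrt(2))^(1/3))/36) + C3*exp(y*(8*2^(1/3)*k^2/((1 + sqrt(3)*I)*(2*k^3 + sqrt(-4*k^6 + (2*k^3 + 243*sqrt(2))^2) + 243*sqrt(2))^(1/3)) - 4*k + 2^(2/3)*(2*k^3 + sqrt(-4*k^6 + (2*k^3 + 243*sqrt(2))^2) + 243*sqrt(2))^(1/3) + 2^(2/3)*sqrt(3)*I*(2*k^3 + sqrt(-4*k^6 + (2*k^3 + 243*sqrt(2))^2) + 243*sqrt(2))^(1/3))/36) - 3*k + 3*sqrt(2)*y^2/2 + 3*sqrt(2)*y/2 + 3*sqrt(2)/2


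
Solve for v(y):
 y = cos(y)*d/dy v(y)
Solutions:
 v(y) = C1 + Integral(y/cos(y), y)


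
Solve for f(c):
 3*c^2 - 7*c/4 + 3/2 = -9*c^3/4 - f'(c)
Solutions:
 f(c) = C1 - 9*c^4/16 - c^3 + 7*c^2/8 - 3*c/2


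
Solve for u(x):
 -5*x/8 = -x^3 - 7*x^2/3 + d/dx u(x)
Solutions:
 u(x) = C1 + x^4/4 + 7*x^3/9 - 5*x^2/16


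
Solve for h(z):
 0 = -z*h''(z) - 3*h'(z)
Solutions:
 h(z) = C1 + C2/z^2


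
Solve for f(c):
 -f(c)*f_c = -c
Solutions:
 f(c) = -sqrt(C1 + c^2)
 f(c) = sqrt(C1 + c^2)


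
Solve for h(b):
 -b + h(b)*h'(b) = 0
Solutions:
 h(b) = -sqrt(C1 + b^2)
 h(b) = sqrt(C1 + b^2)


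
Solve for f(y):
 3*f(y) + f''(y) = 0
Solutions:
 f(y) = C1*sin(sqrt(3)*y) + C2*cos(sqrt(3)*y)


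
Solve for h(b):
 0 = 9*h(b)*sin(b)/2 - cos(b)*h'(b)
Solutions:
 h(b) = C1/cos(b)^(9/2)


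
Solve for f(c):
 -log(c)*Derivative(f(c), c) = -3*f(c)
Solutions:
 f(c) = C1*exp(3*li(c))


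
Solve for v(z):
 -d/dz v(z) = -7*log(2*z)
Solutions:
 v(z) = C1 + 7*z*log(z) - 7*z + z*log(128)


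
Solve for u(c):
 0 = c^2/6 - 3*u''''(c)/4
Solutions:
 u(c) = C1 + C2*c + C3*c^2 + C4*c^3 + c^6/1620


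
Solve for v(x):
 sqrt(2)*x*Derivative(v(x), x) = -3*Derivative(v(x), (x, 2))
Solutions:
 v(x) = C1 + C2*erf(2^(3/4)*sqrt(3)*x/6)


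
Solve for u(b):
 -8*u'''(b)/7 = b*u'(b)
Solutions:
 u(b) = C1 + Integral(C2*airyai(-7^(1/3)*b/2) + C3*airybi(-7^(1/3)*b/2), b)


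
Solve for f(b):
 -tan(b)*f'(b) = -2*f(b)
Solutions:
 f(b) = C1*sin(b)^2


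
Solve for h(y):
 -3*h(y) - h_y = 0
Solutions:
 h(y) = C1*exp(-3*y)


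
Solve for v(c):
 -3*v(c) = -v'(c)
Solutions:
 v(c) = C1*exp(3*c)


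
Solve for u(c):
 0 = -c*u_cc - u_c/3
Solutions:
 u(c) = C1 + C2*c^(2/3)


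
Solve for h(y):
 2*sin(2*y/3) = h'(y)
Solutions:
 h(y) = C1 - 3*cos(2*y/3)


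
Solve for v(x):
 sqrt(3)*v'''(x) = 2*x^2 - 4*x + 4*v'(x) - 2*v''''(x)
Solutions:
 v(x) = C1 + C2*exp(-x*((-sqrt(3)/72 + sqrt(3)*sqrt(-1 + (-72 + sqrt(3))^2/3)/72 + 1)^(-1/3) + 4*sqrt(3) + 12*(-sqrt(3)/72 + sqrt(3)*sqrt(-1 + (-72 + sqrt(3))^2/3)/72 + 1)^(1/3))/24)*sin(sqrt(3)*x*(-12*(-sqrt(3)/72 + sqrt(3)*sqrt(-1 + 432*(-2 + sqrt(3)/36)^2)/72 + 1)^(1/3) + (-sqrt(3)/72 + sqrt(3)*sqrt(-1 + 432*(-2 + sqrt(3)/36)^2)/72 + 1)^(-1/3))/24) + C3*exp(-x*((-sqrt(3)/72 + sqrt(3)*sqrt(-1 + (-72 + sqrt(3))^2/3)/72 + 1)^(-1/3) + 4*sqrt(3) + 12*(-sqrt(3)/72 + sqrt(3)*sqrt(-1 + (-72 + sqrt(3))^2/3)/72 + 1)^(1/3))/24)*cos(sqrt(3)*x*(-12*(-sqrt(3)/72 + sqrt(3)*sqrt(-1 + 432*(-2 + sqrt(3)/36)^2)/72 + 1)^(1/3) + (-sqrt(3)/72 + sqrt(3)*sqrt(-1 + 432*(-2 + sqrt(3)/36)^2)/72 + 1)^(-1/3))/24) + C4*exp(x*(-sqrt(3)/6 + 1/(12*(-sqrt(3)/72 + sqrt(3)*sqrt(-1 + (-72 + sqrt(3))^2/3)/72 + 1)^(1/3)) + (-sqrt(3)/72 + sqrt(3)*sqrt(-1 + (-72 + sqrt(3))^2/3)/72 + 1)^(1/3))) - x^3/6 + x^2/2 - sqrt(3)*x/4


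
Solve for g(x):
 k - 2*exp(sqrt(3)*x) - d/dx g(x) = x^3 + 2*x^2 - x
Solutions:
 g(x) = C1 + k*x - x^4/4 - 2*x^3/3 + x^2/2 - 2*sqrt(3)*exp(sqrt(3)*x)/3


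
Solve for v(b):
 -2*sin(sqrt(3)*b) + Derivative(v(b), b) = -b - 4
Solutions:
 v(b) = C1 - b^2/2 - 4*b - 2*sqrt(3)*cos(sqrt(3)*b)/3


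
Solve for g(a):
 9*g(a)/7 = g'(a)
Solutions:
 g(a) = C1*exp(9*a/7)


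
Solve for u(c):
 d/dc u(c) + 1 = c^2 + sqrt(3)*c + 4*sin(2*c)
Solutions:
 u(c) = C1 + c^3/3 + sqrt(3)*c^2/2 - c - 2*cos(2*c)


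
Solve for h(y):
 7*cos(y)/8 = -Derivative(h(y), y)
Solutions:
 h(y) = C1 - 7*sin(y)/8


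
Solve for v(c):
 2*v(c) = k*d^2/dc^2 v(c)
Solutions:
 v(c) = C1*exp(-sqrt(2)*c*sqrt(1/k)) + C2*exp(sqrt(2)*c*sqrt(1/k))


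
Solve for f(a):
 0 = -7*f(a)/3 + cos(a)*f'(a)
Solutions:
 f(a) = C1*(sin(a) + 1)^(7/6)/(sin(a) - 1)^(7/6)


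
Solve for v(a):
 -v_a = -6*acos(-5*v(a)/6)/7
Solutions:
 Integral(1/acos(-5*_y/6), (_y, v(a))) = C1 + 6*a/7


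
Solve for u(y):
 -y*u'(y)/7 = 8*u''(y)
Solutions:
 u(y) = C1 + C2*erf(sqrt(7)*y/28)


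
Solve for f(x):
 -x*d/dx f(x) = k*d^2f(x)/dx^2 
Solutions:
 f(x) = C1 + C2*sqrt(k)*erf(sqrt(2)*x*sqrt(1/k)/2)


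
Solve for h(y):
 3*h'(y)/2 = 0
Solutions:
 h(y) = C1


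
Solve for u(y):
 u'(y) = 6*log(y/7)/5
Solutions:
 u(y) = C1 + 6*y*log(y)/5 - 6*y*log(7)/5 - 6*y/5


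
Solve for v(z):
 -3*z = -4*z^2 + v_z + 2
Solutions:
 v(z) = C1 + 4*z^3/3 - 3*z^2/2 - 2*z


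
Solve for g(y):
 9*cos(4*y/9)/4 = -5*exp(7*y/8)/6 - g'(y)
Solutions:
 g(y) = C1 - 20*exp(7*y/8)/21 - 81*sin(4*y/9)/16


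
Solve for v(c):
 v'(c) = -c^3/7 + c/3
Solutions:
 v(c) = C1 - c^4/28 + c^2/6


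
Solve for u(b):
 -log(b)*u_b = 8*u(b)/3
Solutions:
 u(b) = C1*exp(-8*li(b)/3)


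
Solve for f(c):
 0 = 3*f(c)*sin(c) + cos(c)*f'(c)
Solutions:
 f(c) = C1*cos(c)^3


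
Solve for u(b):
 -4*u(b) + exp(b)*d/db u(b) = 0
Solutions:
 u(b) = C1*exp(-4*exp(-b))


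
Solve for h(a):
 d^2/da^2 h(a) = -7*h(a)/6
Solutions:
 h(a) = C1*sin(sqrt(42)*a/6) + C2*cos(sqrt(42)*a/6)


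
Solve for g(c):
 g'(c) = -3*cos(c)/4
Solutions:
 g(c) = C1 - 3*sin(c)/4


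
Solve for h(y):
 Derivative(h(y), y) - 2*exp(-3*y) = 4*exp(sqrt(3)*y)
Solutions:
 h(y) = C1 + 4*sqrt(3)*exp(sqrt(3)*y)/3 - 2*exp(-3*y)/3


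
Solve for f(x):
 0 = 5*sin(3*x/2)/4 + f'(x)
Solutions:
 f(x) = C1 + 5*cos(3*x/2)/6


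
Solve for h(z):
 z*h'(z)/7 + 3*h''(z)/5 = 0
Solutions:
 h(z) = C1 + C2*erf(sqrt(210)*z/42)


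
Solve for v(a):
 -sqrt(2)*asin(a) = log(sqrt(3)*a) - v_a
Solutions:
 v(a) = C1 + a*log(a) - a + a*log(3)/2 + sqrt(2)*(a*asin(a) + sqrt(1 - a^2))


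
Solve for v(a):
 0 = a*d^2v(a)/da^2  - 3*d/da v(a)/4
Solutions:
 v(a) = C1 + C2*a^(7/4)


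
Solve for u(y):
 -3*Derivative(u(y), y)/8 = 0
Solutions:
 u(y) = C1


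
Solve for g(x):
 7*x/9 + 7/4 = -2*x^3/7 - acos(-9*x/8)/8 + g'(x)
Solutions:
 g(x) = C1 + x^4/14 + 7*x^2/18 + x*acos(-9*x/8)/8 + 7*x/4 + sqrt(64 - 81*x^2)/72


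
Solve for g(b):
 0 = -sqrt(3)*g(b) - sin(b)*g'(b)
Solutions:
 g(b) = C1*(cos(b) + 1)^(sqrt(3)/2)/(cos(b) - 1)^(sqrt(3)/2)


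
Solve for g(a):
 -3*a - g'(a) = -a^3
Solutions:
 g(a) = C1 + a^4/4 - 3*a^2/2


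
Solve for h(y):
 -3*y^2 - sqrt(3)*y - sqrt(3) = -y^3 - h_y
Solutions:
 h(y) = C1 - y^4/4 + y^3 + sqrt(3)*y^2/2 + sqrt(3)*y


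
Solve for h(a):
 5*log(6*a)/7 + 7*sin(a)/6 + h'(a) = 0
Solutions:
 h(a) = C1 - 5*a*log(a)/7 - 5*a*log(6)/7 + 5*a/7 + 7*cos(a)/6


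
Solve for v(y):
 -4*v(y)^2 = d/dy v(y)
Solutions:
 v(y) = 1/(C1 + 4*y)


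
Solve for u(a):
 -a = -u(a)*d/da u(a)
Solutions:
 u(a) = -sqrt(C1 + a^2)
 u(a) = sqrt(C1 + a^2)


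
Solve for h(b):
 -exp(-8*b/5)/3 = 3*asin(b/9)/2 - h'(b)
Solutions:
 h(b) = C1 + 3*b*asin(b/9)/2 + 3*sqrt(81 - b^2)/2 - 5*exp(-8*b/5)/24


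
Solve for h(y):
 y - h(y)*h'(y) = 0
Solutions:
 h(y) = -sqrt(C1 + y^2)
 h(y) = sqrt(C1 + y^2)


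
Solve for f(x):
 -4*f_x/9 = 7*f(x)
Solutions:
 f(x) = C1*exp(-63*x/4)


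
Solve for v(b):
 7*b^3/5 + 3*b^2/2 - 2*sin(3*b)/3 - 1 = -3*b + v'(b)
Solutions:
 v(b) = C1 + 7*b^4/20 + b^3/2 + 3*b^2/2 - b + 2*cos(3*b)/9


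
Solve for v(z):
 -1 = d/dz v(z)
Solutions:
 v(z) = C1 - z


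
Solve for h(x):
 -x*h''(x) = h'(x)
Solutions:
 h(x) = C1 + C2*log(x)


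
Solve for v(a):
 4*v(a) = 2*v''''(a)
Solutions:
 v(a) = C1*exp(-2^(1/4)*a) + C2*exp(2^(1/4)*a) + C3*sin(2^(1/4)*a) + C4*cos(2^(1/4)*a)


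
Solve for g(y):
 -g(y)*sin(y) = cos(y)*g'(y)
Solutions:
 g(y) = C1*cos(y)


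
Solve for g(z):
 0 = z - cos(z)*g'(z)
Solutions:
 g(z) = C1 + Integral(z/cos(z), z)


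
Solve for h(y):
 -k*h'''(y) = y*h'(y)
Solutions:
 h(y) = C1 + Integral(C2*airyai(y*(-1/k)^(1/3)) + C3*airybi(y*(-1/k)^(1/3)), y)


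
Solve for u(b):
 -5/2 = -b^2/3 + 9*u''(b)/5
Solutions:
 u(b) = C1 + C2*b + 5*b^4/324 - 25*b^2/36


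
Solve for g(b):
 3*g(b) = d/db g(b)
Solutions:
 g(b) = C1*exp(3*b)


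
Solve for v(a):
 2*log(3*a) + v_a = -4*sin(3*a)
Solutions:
 v(a) = C1 - 2*a*log(a) - 2*a*log(3) + 2*a + 4*cos(3*a)/3


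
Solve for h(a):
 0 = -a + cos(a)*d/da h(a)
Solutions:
 h(a) = C1 + Integral(a/cos(a), a)


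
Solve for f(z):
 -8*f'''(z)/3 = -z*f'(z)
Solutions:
 f(z) = C1 + Integral(C2*airyai(3^(1/3)*z/2) + C3*airybi(3^(1/3)*z/2), z)


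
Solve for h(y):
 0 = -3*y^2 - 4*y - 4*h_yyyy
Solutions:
 h(y) = C1 + C2*y + C3*y^2 + C4*y^3 - y^6/480 - y^5/120


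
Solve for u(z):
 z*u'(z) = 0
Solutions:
 u(z) = C1


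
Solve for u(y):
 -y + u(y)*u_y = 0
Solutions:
 u(y) = -sqrt(C1 + y^2)
 u(y) = sqrt(C1 + y^2)


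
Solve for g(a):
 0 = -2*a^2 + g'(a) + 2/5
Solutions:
 g(a) = C1 + 2*a^3/3 - 2*a/5


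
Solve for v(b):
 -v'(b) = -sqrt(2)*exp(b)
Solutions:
 v(b) = C1 + sqrt(2)*exp(b)


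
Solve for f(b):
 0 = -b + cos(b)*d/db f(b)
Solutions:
 f(b) = C1 + Integral(b/cos(b), b)


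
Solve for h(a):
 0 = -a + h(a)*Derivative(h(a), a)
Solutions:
 h(a) = -sqrt(C1 + a^2)
 h(a) = sqrt(C1 + a^2)


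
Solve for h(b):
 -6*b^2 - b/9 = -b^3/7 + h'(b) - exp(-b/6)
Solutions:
 h(b) = C1 + b^4/28 - 2*b^3 - b^2/18 - 6*exp(-b/6)


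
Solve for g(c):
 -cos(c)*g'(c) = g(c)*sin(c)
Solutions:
 g(c) = C1*cos(c)


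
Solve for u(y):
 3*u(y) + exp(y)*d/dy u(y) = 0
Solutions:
 u(y) = C1*exp(3*exp(-y))


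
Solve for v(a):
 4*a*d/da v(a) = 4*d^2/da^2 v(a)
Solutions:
 v(a) = C1 + C2*erfi(sqrt(2)*a/2)


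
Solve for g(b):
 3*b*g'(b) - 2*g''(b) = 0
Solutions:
 g(b) = C1 + C2*erfi(sqrt(3)*b/2)


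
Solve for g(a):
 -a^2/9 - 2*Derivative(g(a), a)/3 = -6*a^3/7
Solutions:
 g(a) = C1 + 9*a^4/28 - a^3/18


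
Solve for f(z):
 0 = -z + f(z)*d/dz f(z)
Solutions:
 f(z) = -sqrt(C1 + z^2)
 f(z) = sqrt(C1 + z^2)


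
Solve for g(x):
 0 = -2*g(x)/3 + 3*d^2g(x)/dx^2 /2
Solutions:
 g(x) = C1*exp(-2*x/3) + C2*exp(2*x/3)


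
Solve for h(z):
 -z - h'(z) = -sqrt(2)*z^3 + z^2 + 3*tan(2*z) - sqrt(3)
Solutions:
 h(z) = C1 + sqrt(2)*z^4/4 - z^3/3 - z^2/2 + sqrt(3)*z + 3*log(cos(2*z))/2


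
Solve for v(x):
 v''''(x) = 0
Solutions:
 v(x) = C1 + C2*x + C3*x^2 + C4*x^3


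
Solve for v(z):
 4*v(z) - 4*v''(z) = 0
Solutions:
 v(z) = C1*exp(-z) + C2*exp(z)


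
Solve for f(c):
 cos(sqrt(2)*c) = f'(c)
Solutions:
 f(c) = C1 + sqrt(2)*sin(sqrt(2)*c)/2


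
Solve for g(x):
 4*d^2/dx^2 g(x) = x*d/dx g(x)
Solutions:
 g(x) = C1 + C2*erfi(sqrt(2)*x/4)


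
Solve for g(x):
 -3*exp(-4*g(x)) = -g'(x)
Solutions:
 g(x) = log(-I*(C1 + 12*x)^(1/4))
 g(x) = log(I*(C1 + 12*x)^(1/4))
 g(x) = log(-(C1 + 12*x)^(1/4))
 g(x) = log(C1 + 12*x)/4


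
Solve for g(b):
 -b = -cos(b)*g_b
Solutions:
 g(b) = C1 + Integral(b/cos(b), b)


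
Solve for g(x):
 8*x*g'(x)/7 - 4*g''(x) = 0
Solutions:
 g(x) = C1 + C2*erfi(sqrt(7)*x/7)


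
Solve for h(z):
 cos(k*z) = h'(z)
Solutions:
 h(z) = C1 + sin(k*z)/k


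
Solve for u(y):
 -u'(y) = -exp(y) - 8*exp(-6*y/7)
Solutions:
 u(y) = C1 + exp(y) - 28*exp(-6*y/7)/3


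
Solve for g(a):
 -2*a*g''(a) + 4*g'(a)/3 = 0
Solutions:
 g(a) = C1 + C2*a^(5/3)


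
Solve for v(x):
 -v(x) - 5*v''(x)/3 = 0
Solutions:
 v(x) = C1*sin(sqrt(15)*x/5) + C2*cos(sqrt(15)*x/5)


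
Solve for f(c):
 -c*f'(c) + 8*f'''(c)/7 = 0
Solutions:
 f(c) = C1 + Integral(C2*airyai(7^(1/3)*c/2) + C3*airybi(7^(1/3)*c/2), c)


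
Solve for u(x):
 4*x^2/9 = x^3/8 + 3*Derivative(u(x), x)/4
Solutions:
 u(x) = C1 - x^4/24 + 16*x^3/81


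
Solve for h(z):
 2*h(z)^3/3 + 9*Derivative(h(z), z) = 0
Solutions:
 h(z) = -3*sqrt(6)*sqrt(-1/(C1 - 2*z))/2
 h(z) = 3*sqrt(6)*sqrt(-1/(C1 - 2*z))/2


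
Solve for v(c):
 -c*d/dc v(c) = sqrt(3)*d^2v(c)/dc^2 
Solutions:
 v(c) = C1 + C2*erf(sqrt(2)*3^(3/4)*c/6)


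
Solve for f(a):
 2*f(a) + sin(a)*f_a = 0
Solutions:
 f(a) = C1*(cos(a) + 1)/(cos(a) - 1)


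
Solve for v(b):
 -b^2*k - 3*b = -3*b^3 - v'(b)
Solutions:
 v(b) = C1 - 3*b^4/4 + b^3*k/3 + 3*b^2/2


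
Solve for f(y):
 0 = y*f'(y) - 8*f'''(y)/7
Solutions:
 f(y) = C1 + Integral(C2*airyai(7^(1/3)*y/2) + C3*airybi(7^(1/3)*y/2), y)


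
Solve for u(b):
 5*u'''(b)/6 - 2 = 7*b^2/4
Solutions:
 u(b) = C1 + C2*b + C3*b^2 + 7*b^5/200 + 2*b^3/5


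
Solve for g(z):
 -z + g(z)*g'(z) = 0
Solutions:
 g(z) = -sqrt(C1 + z^2)
 g(z) = sqrt(C1 + z^2)


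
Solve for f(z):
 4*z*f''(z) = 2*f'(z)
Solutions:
 f(z) = C1 + C2*z^(3/2)


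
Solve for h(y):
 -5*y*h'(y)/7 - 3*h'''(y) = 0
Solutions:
 h(y) = C1 + Integral(C2*airyai(-21^(2/3)*5^(1/3)*y/21) + C3*airybi(-21^(2/3)*5^(1/3)*y/21), y)


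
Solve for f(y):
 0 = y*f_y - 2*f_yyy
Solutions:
 f(y) = C1 + Integral(C2*airyai(2^(2/3)*y/2) + C3*airybi(2^(2/3)*y/2), y)


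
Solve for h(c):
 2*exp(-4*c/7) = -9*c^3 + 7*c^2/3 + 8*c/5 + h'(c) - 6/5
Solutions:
 h(c) = C1 + 9*c^4/4 - 7*c^3/9 - 4*c^2/5 + 6*c/5 - 7*exp(-4*c/7)/2


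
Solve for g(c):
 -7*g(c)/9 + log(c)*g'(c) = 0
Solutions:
 g(c) = C1*exp(7*li(c)/9)


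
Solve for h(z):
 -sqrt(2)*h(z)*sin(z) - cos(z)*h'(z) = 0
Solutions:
 h(z) = C1*cos(z)^(sqrt(2))


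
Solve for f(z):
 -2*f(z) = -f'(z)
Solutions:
 f(z) = C1*exp(2*z)


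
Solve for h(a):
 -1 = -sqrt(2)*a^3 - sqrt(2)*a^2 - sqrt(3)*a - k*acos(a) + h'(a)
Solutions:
 h(a) = C1 + sqrt(2)*a^4/4 + sqrt(2)*a^3/3 + sqrt(3)*a^2/2 - a + k*(a*acos(a) - sqrt(1 - a^2))


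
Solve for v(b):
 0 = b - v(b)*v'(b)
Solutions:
 v(b) = -sqrt(C1 + b^2)
 v(b) = sqrt(C1 + b^2)


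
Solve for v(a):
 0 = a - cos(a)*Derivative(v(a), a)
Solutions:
 v(a) = C1 + Integral(a/cos(a), a)


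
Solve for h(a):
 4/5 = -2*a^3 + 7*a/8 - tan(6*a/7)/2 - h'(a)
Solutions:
 h(a) = C1 - a^4/2 + 7*a^2/16 - 4*a/5 + 7*log(cos(6*a/7))/12


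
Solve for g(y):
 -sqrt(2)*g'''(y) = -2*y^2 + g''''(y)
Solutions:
 g(y) = C1 + C2*y + C3*y^2 + C4*exp(-sqrt(2)*y) + sqrt(2)*y^5/60 - y^4/12 + sqrt(2)*y^3/6


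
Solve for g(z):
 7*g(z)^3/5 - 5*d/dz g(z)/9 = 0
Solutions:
 g(z) = -5*sqrt(2)*sqrt(-1/(C1 + 63*z))/2
 g(z) = 5*sqrt(2)*sqrt(-1/(C1 + 63*z))/2


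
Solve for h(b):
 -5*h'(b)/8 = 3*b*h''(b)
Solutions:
 h(b) = C1 + C2*b^(19/24)


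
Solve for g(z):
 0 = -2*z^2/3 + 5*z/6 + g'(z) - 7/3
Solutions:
 g(z) = C1 + 2*z^3/9 - 5*z^2/12 + 7*z/3


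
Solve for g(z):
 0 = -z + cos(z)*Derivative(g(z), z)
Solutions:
 g(z) = C1 + Integral(z/cos(z), z)


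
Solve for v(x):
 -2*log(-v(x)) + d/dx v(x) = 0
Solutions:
 -li(-v(x)) = C1 + 2*x


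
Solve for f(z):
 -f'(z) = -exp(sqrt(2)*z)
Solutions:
 f(z) = C1 + sqrt(2)*exp(sqrt(2)*z)/2


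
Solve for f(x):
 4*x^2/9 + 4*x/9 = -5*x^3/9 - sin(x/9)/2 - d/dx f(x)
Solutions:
 f(x) = C1 - 5*x^4/36 - 4*x^3/27 - 2*x^2/9 + 9*cos(x/9)/2


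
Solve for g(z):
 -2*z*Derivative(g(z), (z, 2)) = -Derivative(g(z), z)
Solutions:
 g(z) = C1 + C2*z^(3/2)


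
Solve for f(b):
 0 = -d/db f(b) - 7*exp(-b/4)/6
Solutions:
 f(b) = C1 + 14*exp(-b/4)/3


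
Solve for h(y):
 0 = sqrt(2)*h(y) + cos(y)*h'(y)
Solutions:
 h(y) = C1*(sin(y) - 1)^(sqrt(2)/2)/(sin(y) + 1)^(sqrt(2)/2)


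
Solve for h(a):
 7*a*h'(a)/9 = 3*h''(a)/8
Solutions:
 h(a) = C1 + C2*erfi(2*sqrt(21)*a/9)


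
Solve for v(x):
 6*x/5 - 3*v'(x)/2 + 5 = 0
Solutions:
 v(x) = C1 + 2*x^2/5 + 10*x/3


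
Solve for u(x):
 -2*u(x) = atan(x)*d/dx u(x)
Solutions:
 u(x) = C1*exp(-2*Integral(1/atan(x), x))


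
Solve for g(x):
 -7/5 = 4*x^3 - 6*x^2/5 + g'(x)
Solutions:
 g(x) = C1 - x^4 + 2*x^3/5 - 7*x/5


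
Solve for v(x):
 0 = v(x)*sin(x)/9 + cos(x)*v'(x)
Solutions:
 v(x) = C1*cos(x)^(1/9)


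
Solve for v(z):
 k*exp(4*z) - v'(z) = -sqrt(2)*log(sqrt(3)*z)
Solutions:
 v(z) = C1 + k*exp(4*z)/4 + sqrt(2)*z*log(z) + sqrt(2)*z*(-1 + log(3)/2)


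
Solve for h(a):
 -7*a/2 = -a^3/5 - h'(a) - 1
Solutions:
 h(a) = C1 - a^4/20 + 7*a^2/4 - a


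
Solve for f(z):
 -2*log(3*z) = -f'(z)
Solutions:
 f(z) = C1 + 2*z*log(z) - 2*z + z*log(9)


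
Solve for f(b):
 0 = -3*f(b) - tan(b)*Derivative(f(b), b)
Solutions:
 f(b) = C1/sin(b)^3


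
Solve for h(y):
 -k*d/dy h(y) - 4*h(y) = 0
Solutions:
 h(y) = C1*exp(-4*y/k)


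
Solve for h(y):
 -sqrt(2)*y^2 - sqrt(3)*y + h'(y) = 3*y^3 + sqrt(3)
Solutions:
 h(y) = C1 + 3*y^4/4 + sqrt(2)*y^3/3 + sqrt(3)*y^2/2 + sqrt(3)*y


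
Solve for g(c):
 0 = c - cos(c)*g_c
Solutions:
 g(c) = C1 + Integral(c/cos(c), c)


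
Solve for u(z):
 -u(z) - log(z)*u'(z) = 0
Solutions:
 u(z) = C1*exp(-li(z))


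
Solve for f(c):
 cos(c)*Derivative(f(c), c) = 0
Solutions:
 f(c) = C1


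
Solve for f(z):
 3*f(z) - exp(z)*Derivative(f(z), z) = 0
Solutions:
 f(z) = C1*exp(-3*exp(-z))


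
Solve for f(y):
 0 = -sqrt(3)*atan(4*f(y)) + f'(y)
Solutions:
 Integral(1/atan(4*_y), (_y, f(y))) = C1 + sqrt(3)*y


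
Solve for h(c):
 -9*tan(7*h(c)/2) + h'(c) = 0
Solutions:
 h(c) = -2*asin(C1*exp(63*c/2))/7 + 2*pi/7
 h(c) = 2*asin(C1*exp(63*c/2))/7


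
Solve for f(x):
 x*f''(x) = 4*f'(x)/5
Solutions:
 f(x) = C1 + C2*x^(9/5)


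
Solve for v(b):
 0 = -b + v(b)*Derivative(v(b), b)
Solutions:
 v(b) = -sqrt(C1 + b^2)
 v(b) = sqrt(C1 + b^2)


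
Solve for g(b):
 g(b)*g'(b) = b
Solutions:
 g(b) = -sqrt(C1 + b^2)
 g(b) = sqrt(C1 + b^2)


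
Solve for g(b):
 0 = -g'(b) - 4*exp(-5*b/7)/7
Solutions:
 g(b) = C1 + 4*exp(-5*b/7)/5


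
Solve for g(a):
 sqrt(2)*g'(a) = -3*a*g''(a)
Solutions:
 g(a) = C1 + C2*a^(1 - sqrt(2)/3)


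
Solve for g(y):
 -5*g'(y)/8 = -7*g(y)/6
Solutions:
 g(y) = C1*exp(28*y/15)


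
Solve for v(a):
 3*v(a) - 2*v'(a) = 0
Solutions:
 v(a) = C1*exp(3*a/2)


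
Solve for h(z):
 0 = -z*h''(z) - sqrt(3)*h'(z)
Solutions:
 h(z) = C1 + C2*z^(1 - sqrt(3))


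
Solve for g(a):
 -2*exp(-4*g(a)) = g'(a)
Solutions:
 g(a) = log(-I*(C1 - 8*a)^(1/4))
 g(a) = log(I*(C1 - 8*a)^(1/4))
 g(a) = log(-(C1 - 8*a)^(1/4))
 g(a) = log(C1 - 8*a)/4


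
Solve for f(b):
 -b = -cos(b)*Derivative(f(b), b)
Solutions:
 f(b) = C1 + Integral(b/cos(b), b)


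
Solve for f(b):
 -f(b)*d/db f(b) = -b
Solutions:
 f(b) = -sqrt(C1 + b^2)
 f(b) = sqrt(C1 + b^2)


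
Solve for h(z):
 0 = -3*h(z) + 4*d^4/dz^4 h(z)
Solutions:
 h(z) = C1*exp(-sqrt(2)*3^(1/4)*z/2) + C2*exp(sqrt(2)*3^(1/4)*z/2) + C3*sin(sqrt(2)*3^(1/4)*z/2) + C4*cos(sqrt(2)*3^(1/4)*z/2)


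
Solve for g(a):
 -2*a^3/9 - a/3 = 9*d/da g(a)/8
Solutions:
 g(a) = C1 - 4*a^4/81 - 4*a^2/27


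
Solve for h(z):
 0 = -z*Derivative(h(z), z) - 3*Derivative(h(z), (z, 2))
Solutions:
 h(z) = C1 + C2*erf(sqrt(6)*z/6)


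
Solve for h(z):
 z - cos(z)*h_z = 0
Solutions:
 h(z) = C1 + Integral(z/cos(z), z)


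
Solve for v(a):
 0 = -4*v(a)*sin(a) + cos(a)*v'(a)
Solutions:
 v(a) = C1/cos(a)^4


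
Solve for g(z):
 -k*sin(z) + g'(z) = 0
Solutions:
 g(z) = C1 - k*cos(z)


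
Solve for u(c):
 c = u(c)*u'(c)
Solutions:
 u(c) = -sqrt(C1 + c^2)
 u(c) = sqrt(C1 + c^2)


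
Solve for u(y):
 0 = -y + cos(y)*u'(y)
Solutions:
 u(y) = C1 + Integral(y/cos(y), y)


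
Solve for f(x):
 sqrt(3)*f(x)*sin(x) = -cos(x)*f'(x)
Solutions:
 f(x) = C1*cos(x)^(sqrt(3))


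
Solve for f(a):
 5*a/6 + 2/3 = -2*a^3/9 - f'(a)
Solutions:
 f(a) = C1 - a^4/18 - 5*a^2/12 - 2*a/3


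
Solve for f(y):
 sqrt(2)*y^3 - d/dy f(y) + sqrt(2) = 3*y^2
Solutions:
 f(y) = C1 + sqrt(2)*y^4/4 - y^3 + sqrt(2)*y


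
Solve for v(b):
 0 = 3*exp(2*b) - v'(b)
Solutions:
 v(b) = C1 + 3*exp(2*b)/2


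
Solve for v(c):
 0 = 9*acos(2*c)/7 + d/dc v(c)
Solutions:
 v(c) = C1 - 9*c*acos(2*c)/7 + 9*sqrt(1 - 4*c^2)/14


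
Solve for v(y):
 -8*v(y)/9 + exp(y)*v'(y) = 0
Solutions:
 v(y) = C1*exp(-8*exp(-y)/9)


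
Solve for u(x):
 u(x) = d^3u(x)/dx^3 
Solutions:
 u(x) = C3*exp(x) + (C1*sin(sqrt(3)*x/2) + C2*cos(sqrt(3)*x/2))*exp(-x/2)


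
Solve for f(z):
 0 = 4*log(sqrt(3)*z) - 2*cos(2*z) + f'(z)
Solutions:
 f(z) = C1 - 4*z*log(z) - 2*z*log(3) + 4*z + sin(2*z)


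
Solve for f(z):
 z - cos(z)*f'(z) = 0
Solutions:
 f(z) = C1 + Integral(z/cos(z), z)


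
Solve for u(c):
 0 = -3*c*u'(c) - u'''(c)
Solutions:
 u(c) = C1 + Integral(C2*airyai(-3^(1/3)*c) + C3*airybi(-3^(1/3)*c), c)


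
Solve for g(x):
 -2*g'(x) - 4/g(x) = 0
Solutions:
 g(x) = -sqrt(C1 - 4*x)
 g(x) = sqrt(C1 - 4*x)


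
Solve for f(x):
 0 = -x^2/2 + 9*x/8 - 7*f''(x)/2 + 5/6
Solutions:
 f(x) = C1 + C2*x - x^4/84 + 3*x^3/56 + 5*x^2/42


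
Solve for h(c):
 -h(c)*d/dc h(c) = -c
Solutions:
 h(c) = -sqrt(C1 + c^2)
 h(c) = sqrt(C1 + c^2)


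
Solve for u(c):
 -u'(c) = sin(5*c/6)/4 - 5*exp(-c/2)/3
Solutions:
 u(c) = C1 + 3*cos(5*c/6)/10 - 10*exp(-c/2)/3


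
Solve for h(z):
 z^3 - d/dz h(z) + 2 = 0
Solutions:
 h(z) = C1 + z^4/4 + 2*z


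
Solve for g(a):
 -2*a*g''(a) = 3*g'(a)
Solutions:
 g(a) = C1 + C2/sqrt(a)


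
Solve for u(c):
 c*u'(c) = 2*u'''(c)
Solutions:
 u(c) = C1 + Integral(C2*airyai(2^(2/3)*c/2) + C3*airybi(2^(2/3)*c/2), c)


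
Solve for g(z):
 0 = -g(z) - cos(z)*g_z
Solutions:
 g(z) = C1*sqrt(sin(z) - 1)/sqrt(sin(z) + 1)


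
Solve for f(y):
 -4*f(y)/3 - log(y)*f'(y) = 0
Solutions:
 f(y) = C1*exp(-4*li(y)/3)


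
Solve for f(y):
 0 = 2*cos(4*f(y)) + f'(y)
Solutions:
 f(y) = -asin((C1 + exp(16*y))/(C1 - exp(16*y)))/4 + pi/4
 f(y) = asin((C1 + exp(16*y))/(C1 - exp(16*y)))/4


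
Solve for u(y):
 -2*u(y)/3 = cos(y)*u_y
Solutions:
 u(y) = C1*(sin(y) - 1)^(1/3)/(sin(y) + 1)^(1/3)


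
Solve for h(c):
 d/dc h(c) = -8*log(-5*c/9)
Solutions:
 h(c) = C1 - 8*c*log(-c) + 8*c*(-log(5) + 1 + 2*log(3))


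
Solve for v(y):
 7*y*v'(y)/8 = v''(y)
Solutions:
 v(y) = C1 + C2*erfi(sqrt(7)*y/4)


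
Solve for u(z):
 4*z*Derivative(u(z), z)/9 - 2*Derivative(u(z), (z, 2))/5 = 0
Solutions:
 u(z) = C1 + C2*erfi(sqrt(5)*z/3)


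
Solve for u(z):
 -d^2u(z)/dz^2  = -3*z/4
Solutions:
 u(z) = C1 + C2*z + z^3/8


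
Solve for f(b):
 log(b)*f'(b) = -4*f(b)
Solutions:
 f(b) = C1*exp(-4*li(b))


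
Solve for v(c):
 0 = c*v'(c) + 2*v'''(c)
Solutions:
 v(c) = C1 + Integral(C2*airyai(-2^(2/3)*c/2) + C3*airybi(-2^(2/3)*c/2), c)


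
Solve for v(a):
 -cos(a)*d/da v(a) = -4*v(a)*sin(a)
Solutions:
 v(a) = C1/cos(a)^4


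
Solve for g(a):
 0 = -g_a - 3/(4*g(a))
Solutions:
 g(a) = -sqrt(C1 - 6*a)/2
 g(a) = sqrt(C1 - 6*a)/2


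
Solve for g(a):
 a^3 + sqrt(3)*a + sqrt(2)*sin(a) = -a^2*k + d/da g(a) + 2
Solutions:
 g(a) = C1 + a^4/4 + a^3*k/3 + sqrt(3)*a^2/2 - 2*a - sqrt(2)*cos(a)


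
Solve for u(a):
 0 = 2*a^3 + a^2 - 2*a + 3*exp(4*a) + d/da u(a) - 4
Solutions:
 u(a) = C1 - a^4/2 - a^3/3 + a^2 + 4*a - 3*exp(4*a)/4


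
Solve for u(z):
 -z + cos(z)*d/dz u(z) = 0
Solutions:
 u(z) = C1 + Integral(z/cos(z), z)


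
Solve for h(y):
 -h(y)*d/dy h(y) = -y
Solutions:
 h(y) = -sqrt(C1 + y^2)
 h(y) = sqrt(C1 + y^2)


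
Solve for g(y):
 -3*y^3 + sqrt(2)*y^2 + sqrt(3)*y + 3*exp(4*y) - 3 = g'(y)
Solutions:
 g(y) = C1 - 3*y^4/4 + sqrt(2)*y^3/3 + sqrt(3)*y^2/2 - 3*y + 3*exp(4*y)/4


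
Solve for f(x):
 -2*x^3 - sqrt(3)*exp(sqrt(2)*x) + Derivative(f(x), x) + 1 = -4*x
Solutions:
 f(x) = C1 + x^4/2 - 2*x^2 - x + sqrt(6)*exp(sqrt(2)*x)/2


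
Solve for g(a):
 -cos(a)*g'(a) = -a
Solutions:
 g(a) = C1 + Integral(a/cos(a), a)


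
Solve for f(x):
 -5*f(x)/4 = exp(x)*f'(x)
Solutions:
 f(x) = C1*exp(5*exp(-x)/4)


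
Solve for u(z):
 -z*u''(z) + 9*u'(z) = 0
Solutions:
 u(z) = C1 + C2*z^10


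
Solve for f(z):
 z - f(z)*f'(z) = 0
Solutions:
 f(z) = -sqrt(C1 + z^2)
 f(z) = sqrt(C1 + z^2)


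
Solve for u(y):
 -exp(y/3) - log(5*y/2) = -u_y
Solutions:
 u(y) = C1 + y*log(y) + y*(-1 - log(2) + log(5)) + 3*exp(y/3)


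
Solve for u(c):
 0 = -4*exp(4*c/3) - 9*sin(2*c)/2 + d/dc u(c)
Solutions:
 u(c) = C1 + 3*exp(4*c/3) - 9*cos(2*c)/4


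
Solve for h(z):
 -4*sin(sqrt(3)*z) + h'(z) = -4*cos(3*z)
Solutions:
 h(z) = C1 - 4*sin(3*z)/3 - 4*sqrt(3)*cos(sqrt(3)*z)/3


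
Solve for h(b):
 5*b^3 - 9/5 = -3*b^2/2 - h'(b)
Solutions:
 h(b) = C1 - 5*b^4/4 - b^3/2 + 9*b/5


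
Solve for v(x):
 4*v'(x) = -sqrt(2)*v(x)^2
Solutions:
 v(x) = 4/(C1 + sqrt(2)*x)


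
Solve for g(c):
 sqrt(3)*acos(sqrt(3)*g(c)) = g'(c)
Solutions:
 Integral(1/acos(sqrt(3)*_y), (_y, g(c))) = C1 + sqrt(3)*c


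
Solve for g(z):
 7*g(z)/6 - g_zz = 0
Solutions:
 g(z) = C1*exp(-sqrt(42)*z/6) + C2*exp(sqrt(42)*z/6)


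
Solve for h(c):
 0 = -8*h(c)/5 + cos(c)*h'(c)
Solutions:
 h(c) = C1*(sin(c) + 1)^(4/5)/(sin(c) - 1)^(4/5)


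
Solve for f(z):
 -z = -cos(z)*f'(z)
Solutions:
 f(z) = C1 + Integral(z/cos(z), z)


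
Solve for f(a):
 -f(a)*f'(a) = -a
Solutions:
 f(a) = -sqrt(C1 + a^2)
 f(a) = sqrt(C1 + a^2)


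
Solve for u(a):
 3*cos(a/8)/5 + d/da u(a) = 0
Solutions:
 u(a) = C1 - 24*sin(a/8)/5


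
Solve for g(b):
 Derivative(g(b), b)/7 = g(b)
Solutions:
 g(b) = C1*exp(7*b)


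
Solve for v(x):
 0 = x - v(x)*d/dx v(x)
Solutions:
 v(x) = -sqrt(C1 + x^2)
 v(x) = sqrt(C1 + x^2)


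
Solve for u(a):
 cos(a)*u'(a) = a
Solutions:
 u(a) = C1 + Integral(a/cos(a), a)


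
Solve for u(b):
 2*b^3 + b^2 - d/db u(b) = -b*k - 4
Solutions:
 u(b) = C1 + b^4/2 + b^3/3 + b^2*k/2 + 4*b


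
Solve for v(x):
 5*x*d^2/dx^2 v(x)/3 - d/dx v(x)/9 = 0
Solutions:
 v(x) = C1 + C2*x^(16/15)


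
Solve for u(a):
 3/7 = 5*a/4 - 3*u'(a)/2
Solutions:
 u(a) = C1 + 5*a^2/12 - 2*a/7


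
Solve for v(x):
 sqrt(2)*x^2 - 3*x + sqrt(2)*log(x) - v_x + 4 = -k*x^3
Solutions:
 v(x) = C1 + k*x^4/4 + sqrt(2)*x^3/3 - 3*x^2/2 + sqrt(2)*x*log(x) - sqrt(2)*x + 4*x


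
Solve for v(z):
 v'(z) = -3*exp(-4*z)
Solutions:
 v(z) = C1 + 3*exp(-4*z)/4


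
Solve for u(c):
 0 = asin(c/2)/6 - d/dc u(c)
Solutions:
 u(c) = C1 + c*asin(c/2)/6 + sqrt(4 - c^2)/6


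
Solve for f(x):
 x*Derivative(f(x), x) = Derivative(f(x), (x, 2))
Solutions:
 f(x) = C1 + C2*erfi(sqrt(2)*x/2)


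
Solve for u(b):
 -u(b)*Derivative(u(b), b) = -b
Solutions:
 u(b) = -sqrt(C1 + b^2)
 u(b) = sqrt(C1 + b^2)


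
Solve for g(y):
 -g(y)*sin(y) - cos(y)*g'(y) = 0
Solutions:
 g(y) = C1*cos(y)


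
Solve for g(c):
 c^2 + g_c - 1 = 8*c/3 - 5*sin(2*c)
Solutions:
 g(c) = C1 - c^3/3 + 4*c^2/3 + c + 5*cos(2*c)/2


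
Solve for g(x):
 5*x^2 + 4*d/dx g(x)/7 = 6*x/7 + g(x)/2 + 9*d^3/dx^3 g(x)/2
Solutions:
 g(x) = C1*exp(x*(16*882^(1/3)/(sqrt(1707321) + 1323)^(1/3) + 84^(1/3)*(sqrt(1707321) + 1323)^(1/3))/252)*sin(3^(1/6)*x*(-28^(1/3)*3^(2/3)*(sqrt(1707321) + 1323)^(1/3) + 48*98^(1/3)/(sqrt(1707321) + 1323)^(1/3))/252) + C2*exp(x*(16*882^(1/3)/(sqrt(1707321) + 1323)^(1/3) + 84^(1/3)*(sqrt(1707321) + 1323)^(1/3))/252)*cos(3^(1/6)*x*(-28^(1/3)*3^(2/3)*(sqrt(1707321) + 1323)^(1/3) + 48*98^(1/3)/(sqrt(1707321) + 1323)^(1/3))/252) + C3*exp(-x*(16*882^(1/3)/(sqrt(1707321) + 1323)^(1/3) + 84^(1/3)*(sqrt(1707321) + 1323)^(1/3))/126) + 10*x^2 + 148*x/7 + 1184/49


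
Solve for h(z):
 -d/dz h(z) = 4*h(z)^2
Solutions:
 h(z) = 1/(C1 + 4*z)


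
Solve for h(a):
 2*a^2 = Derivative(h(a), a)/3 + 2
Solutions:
 h(a) = C1 + 2*a^3 - 6*a


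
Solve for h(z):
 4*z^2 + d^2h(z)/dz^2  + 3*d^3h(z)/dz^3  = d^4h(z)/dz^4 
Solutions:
 h(z) = C1 + C2*z + C3*exp(z*(3 - sqrt(13))/2) + C4*exp(z*(3 + sqrt(13))/2) - z^4/3 + 4*z^3 - 40*z^2


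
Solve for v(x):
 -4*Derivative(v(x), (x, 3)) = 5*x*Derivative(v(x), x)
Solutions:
 v(x) = C1 + Integral(C2*airyai(-10^(1/3)*x/2) + C3*airybi(-10^(1/3)*x/2), x)


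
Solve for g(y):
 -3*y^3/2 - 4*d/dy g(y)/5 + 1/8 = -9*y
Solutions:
 g(y) = C1 - 15*y^4/32 + 45*y^2/8 + 5*y/32


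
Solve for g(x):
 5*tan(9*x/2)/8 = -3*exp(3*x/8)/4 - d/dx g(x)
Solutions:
 g(x) = C1 - 2*exp(3*x/8) + 5*log(cos(9*x/2))/36


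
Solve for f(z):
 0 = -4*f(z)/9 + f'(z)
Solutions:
 f(z) = C1*exp(4*z/9)


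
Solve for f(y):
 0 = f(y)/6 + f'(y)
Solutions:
 f(y) = C1*exp(-y/6)


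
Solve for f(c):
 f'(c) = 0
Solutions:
 f(c) = C1


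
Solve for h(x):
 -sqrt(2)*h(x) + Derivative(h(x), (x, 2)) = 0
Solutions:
 h(x) = C1*exp(-2^(1/4)*x) + C2*exp(2^(1/4)*x)


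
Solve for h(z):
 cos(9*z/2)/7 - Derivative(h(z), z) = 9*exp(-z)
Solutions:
 h(z) = C1 + 2*sin(9*z/2)/63 + 9*exp(-z)


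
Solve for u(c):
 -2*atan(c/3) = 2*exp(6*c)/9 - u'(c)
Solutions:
 u(c) = C1 + 2*c*atan(c/3) + exp(6*c)/27 - 3*log(c^2 + 9)


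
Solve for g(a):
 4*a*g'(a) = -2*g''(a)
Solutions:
 g(a) = C1 + C2*erf(a)


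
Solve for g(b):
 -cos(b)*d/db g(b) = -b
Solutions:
 g(b) = C1 + Integral(b/cos(b), b)


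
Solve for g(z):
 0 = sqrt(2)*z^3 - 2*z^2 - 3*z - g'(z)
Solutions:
 g(z) = C1 + sqrt(2)*z^4/4 - 2*z^3/3 - 3*z^2/2


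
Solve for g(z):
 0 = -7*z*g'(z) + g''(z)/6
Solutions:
 g(z) = C1 + C2*erfi(sqrt(21)*z)


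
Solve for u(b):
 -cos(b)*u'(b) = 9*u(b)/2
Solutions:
 u(b) = C1*(sin(b) - 1)^(1/4)*(sin(b)^2 - 2*sin(b) + 1)/((sin(b) + 1)^(1/4)*(sin(b)^2 + 2*sin(b) + 1))


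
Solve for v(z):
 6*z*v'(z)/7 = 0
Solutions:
 v(z) = C1


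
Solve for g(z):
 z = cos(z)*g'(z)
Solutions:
 g(z) = C1 + Integral(z/cos(z), z)


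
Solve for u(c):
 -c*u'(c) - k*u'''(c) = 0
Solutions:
 u(c) = C1 + Integral(C2*airyai(c*(-1/k)^(1/3)) + C3*airybi(c*(-1/k)^(1/3)), c)


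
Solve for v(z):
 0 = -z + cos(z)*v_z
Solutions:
 v(z) = C1 + Integral(z/cos(z), z)


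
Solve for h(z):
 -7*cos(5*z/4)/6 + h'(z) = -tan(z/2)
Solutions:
 h(z) = C1 + 2*log(cos(z/2)) + 14*sin(5*z/4)/15


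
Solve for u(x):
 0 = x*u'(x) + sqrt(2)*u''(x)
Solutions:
 u(x) = C1 + C2*erf(2^(1/4)*x/2)


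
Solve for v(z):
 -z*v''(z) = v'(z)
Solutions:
 v(z) = C1 + C2*log(z)


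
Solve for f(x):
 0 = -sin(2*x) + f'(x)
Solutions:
 f(x) = C1 - cos(2*x)/2


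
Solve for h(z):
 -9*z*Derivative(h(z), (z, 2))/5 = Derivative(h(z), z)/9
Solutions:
 h(z) = C1 + C2*z^(76/81)


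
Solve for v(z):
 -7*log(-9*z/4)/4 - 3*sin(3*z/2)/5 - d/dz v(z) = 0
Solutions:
 v(z) = C1 - 7*z*log(-z)/4 - 4*z*log(3) + z*log(6)/2 + 7*z/4 + 3*z*log(2) + 2*cos(3*z/2)/5


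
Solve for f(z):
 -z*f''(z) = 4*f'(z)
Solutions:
 f(z) = C1 + C2/z^3


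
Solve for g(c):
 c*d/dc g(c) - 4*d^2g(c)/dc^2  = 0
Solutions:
 g(c) = C1 + C2*erfi(sqrt(2)*c/4)


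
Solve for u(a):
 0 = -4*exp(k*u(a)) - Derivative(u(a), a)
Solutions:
 u(a) = Piecewise((log(1/(C1*k + 4*a*k))/k, Ne(k, 0)), (nan, True))
 u(a) = Piecewise((C1 - 4*a, Eq(k, 0)), (nan, True))


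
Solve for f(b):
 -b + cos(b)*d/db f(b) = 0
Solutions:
 f(b) = C1 + Integral(b/cos(b), b)


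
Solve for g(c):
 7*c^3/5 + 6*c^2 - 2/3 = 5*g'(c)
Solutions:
 g(c) = C1 + 7*c^4/100 + 2*c^3/5 - 2*c/15


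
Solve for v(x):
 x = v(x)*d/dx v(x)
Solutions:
 v(x) = -sqrt(C1 + x^2)
 v(x) = sqrt(C1 + x^2)


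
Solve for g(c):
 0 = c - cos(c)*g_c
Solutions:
 g(c) = C1 + Integral(c/cos(c), c)


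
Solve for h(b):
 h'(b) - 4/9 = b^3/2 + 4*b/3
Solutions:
 h(b) = C1 + b^4/8 + 2*b^2/3 + 4*b/9


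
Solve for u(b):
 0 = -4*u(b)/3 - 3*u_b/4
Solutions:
 u(b) = C1*exp(-16*b/9)


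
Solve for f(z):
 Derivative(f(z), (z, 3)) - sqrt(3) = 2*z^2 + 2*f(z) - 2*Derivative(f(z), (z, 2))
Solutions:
 f(z) = C1*exp(-z*(4/(3*sqrt(33) + 19)^(1/3) + (3*sqrt(33) + 19)^(1/3) + 4)/6)*sin(sqrt(3)*z*(-(3*sqrt(33) + 19)^(1/3) + 4/(3*sqrt(33) + 19)^(1/3))/6) + C2*exp(-z*(4/(3*sqrt(33) + 19)^(1/3) + (3*sqrt(33) + 19)^(1/3) + 4)/6)*cos(sqrt(3)*z*(-(3*sqrt(33) + 19)^(1/3) + 4/(3*sqrt(33) + 19)^(1/3))/6) + C3*exp(z*(-2 + 4/(3*sqrt(33) + 19)^(1/3) + (3*sqrt(33) + 19)^(1/3))/3) - z^2 - 2 - sqrt(3)/2


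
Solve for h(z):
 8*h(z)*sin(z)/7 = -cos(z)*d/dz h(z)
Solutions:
 h(z) = C1*cos(z)^(8/7)


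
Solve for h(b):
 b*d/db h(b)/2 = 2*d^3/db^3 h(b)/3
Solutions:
 h(b) = C1 + Integral(C2*airyai(6^(1/3)*b/2) + C3*airybi(6^(1/3)*b/2), b)


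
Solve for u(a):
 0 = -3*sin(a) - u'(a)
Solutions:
 u(a) = C1 + 3*cos(a)


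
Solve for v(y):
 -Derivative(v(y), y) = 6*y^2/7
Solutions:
 v(y) = C1 - 2*y^3/7


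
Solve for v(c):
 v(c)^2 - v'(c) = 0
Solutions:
 v(c) = -1/(C1 + c)


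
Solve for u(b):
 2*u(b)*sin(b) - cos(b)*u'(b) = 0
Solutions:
 u(b) = C1/cos(b)^2


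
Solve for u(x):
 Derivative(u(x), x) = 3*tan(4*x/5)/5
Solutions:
 u(x) = C1 - 3*log(cos(4*x/5))/4


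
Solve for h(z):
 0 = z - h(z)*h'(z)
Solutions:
 h(z) = -sqrt(C1 + z^2)
 h(z) = sqrt(C1 + z^2)


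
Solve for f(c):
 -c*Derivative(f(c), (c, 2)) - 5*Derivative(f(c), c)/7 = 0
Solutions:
 f(c) = C1 + C2*c^(2/7)


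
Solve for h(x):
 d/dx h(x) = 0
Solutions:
 h(x) = C1


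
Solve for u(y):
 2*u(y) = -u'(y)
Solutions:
 u(y) = C1*exp(-2*y)


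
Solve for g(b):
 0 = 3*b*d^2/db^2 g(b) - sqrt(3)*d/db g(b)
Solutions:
 g(b) = C1 + C2*b^(sqrt(3)/3 + 1)


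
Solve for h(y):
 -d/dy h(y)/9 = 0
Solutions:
 h(y) = C1


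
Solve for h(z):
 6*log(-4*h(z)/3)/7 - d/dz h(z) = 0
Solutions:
 -7*Integral(1/(log(-_y) - log(3) + 2*log(2)), (_y, h(z)))/6 = C1 - z


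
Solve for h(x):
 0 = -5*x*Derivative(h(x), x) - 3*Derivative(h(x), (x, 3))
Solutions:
 h(x) = C1 + Integral(C2*airyai(-3^(2/3)*5^(1/3)*x/3) + C3*airybi(-3^(2/3)*5^(1/3)*x/3), x)


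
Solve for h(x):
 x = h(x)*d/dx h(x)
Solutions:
 h(x) = -sqrt(C1 + x^2)
 h(x) = sqrt(C1 + x^2)


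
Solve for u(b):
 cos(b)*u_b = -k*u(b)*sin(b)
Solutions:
 u(b) = C1*exp(k*log(cos(b)))


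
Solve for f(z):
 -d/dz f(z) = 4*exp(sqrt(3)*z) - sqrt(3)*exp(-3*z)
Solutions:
 f(z) = C1 - 4*sqrt(3)*exp(sqrt(3)*z)/3 - sqrt(3)*exp(-3*z)/3


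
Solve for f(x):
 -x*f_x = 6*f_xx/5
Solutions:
 f(x) = C1 + C2*erf(sqrt(15)*x/6)


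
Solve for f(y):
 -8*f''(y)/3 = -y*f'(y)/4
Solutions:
 f(y) = C1 + C2*erfi(sqrt(3)*y/8)


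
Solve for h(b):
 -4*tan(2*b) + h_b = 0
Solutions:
 h(b) = C1 - 2*log(cos(2*b))


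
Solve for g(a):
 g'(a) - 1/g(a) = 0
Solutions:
 g(a) = -sqrt(C1 + 2*a)
 g(a) = sqrt(C1 + 2*a)


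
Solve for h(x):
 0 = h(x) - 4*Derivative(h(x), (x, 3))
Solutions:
 h(x) = C3*exp(2^(1/3)*x/2) + (C1*sin(2^(1/3)*sqrt(3)*x/4) + C2*cos(2^(1/3)*sqrt(3)*x/4))*exp(-2^(1/3)*x/4)


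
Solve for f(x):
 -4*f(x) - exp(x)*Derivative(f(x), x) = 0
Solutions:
 f(x) = C1*exp(4*exp(-x))


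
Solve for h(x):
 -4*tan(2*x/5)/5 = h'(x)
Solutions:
 h(x) = C1 + 2*log(cos(2*x/5))


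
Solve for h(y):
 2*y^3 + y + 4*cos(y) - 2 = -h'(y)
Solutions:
 h(y) = C1 - y^4/2 - y^2/2 + 2*y - 4*sin(y)


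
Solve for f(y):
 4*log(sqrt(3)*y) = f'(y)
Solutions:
 f(y) = C1 + 4*y*log(y) - 4*y + y*log(9)


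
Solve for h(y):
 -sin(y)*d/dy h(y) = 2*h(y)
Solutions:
 h(y) = C1*(cos(y) + 1)/(cos(y) - 1)


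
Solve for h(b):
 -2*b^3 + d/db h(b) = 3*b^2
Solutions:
 h(b) = C1 + b^4/2 + b^3


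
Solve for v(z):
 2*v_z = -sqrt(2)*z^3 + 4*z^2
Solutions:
 v(z) = C1 - sqrt(2)*z^4/8 + 2*z^3/3


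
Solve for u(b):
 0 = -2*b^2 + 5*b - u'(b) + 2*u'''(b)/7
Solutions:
 u(b) = C1 + C2*exp(-sqrt(14)*b/2) + C3*exp(sqrt(14)*b/2) - 2*b^3/3 + 5*b^2/2 - 8*b/7


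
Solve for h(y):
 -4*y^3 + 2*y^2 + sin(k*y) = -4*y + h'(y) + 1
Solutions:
 h(y) = C1 - y^4 + 2*y^3/3 + 2*y^2 - y - cos(k*y)/k
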